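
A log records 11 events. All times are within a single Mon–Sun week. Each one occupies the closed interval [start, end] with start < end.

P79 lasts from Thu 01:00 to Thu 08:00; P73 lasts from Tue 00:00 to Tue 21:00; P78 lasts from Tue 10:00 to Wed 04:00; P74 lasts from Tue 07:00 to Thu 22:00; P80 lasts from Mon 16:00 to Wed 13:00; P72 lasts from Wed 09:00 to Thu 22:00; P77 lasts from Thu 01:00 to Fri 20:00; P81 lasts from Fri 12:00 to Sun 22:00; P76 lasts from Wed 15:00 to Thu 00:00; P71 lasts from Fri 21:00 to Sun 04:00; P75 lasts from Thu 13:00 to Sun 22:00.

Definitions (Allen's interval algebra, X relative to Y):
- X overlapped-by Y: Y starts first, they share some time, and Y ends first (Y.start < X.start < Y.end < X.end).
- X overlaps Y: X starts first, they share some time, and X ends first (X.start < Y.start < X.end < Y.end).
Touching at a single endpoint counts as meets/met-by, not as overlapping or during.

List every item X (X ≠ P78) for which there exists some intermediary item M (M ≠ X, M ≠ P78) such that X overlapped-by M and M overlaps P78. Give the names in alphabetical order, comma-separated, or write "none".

P74

Target P78 = [Tue 10:00, Wed 04:00].
Intermediaries M with M overlaps P78: P73.
Via P73 — items with X overlapped-by P73: P74.
Union: P74.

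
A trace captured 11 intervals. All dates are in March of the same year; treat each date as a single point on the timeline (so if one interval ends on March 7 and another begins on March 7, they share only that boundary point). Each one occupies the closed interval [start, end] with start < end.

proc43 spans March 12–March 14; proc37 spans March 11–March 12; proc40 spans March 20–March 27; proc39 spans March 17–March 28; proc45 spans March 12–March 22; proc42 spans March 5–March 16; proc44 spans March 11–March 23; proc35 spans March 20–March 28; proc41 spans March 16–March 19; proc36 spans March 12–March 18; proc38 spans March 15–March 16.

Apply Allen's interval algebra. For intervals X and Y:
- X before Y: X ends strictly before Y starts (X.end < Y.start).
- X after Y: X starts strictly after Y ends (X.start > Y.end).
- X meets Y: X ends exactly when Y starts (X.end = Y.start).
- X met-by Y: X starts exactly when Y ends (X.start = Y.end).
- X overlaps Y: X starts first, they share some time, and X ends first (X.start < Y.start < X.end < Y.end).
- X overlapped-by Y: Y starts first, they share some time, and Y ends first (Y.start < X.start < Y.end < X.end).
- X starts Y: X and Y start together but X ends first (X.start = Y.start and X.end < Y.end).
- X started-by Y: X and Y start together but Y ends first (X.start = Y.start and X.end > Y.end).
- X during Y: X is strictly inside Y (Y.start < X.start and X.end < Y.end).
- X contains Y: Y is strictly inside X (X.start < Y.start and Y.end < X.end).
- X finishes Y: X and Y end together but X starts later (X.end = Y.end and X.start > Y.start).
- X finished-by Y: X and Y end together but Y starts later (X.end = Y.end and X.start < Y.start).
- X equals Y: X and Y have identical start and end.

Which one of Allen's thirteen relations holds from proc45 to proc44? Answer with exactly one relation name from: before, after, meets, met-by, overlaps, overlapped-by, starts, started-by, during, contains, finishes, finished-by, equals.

proc45 = [March 12, March 22]; proc44 = [March 11, March 23].
Compare endpoints: proc45.start > proc44.start, proc45.start < proc44.end, proc45.end > proc44.start, proc45.end < proc44.end.
That pattern is 'during'.

during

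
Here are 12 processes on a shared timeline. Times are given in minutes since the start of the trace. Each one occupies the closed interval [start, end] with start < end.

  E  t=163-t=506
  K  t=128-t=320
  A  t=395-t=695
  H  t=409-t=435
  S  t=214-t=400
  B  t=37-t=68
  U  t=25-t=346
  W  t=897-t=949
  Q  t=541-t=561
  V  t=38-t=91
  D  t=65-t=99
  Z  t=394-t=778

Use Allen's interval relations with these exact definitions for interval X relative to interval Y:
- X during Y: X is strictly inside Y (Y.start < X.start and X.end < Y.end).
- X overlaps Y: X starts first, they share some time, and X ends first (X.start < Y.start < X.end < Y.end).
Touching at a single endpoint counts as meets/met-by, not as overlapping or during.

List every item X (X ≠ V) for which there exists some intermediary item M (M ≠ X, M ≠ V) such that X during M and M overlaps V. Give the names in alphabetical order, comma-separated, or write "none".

Target V = [t=38, t=91].
Intermediaries M with M overlaps V: B.
Via B — items with X during B: none.
Union: none.

none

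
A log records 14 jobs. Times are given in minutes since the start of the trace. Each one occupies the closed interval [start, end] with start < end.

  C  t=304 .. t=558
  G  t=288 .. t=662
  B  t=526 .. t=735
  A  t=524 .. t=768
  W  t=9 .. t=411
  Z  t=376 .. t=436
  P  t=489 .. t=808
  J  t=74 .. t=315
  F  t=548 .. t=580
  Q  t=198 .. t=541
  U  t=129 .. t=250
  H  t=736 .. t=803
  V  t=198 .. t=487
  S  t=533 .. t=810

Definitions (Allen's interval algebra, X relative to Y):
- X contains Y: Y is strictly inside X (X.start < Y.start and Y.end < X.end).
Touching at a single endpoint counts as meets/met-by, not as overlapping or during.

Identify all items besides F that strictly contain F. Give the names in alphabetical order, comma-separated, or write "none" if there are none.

Target F = [t=548, t=580].
A [t=524, t=768] → contains → yes.
B [t=526, t=735] → contains → yes.
C [t=304, t=558] → overlaps → no.
G [t=288, t=662] → contains → yes.
H [t=736, t=803] → after → no.
J [t=74, t=315] → before → no.
P [t=489, t=808] → contains → yes.
Q [t=198, t=541] → before → no.
S [t=533, t=810] → contains → yes.
U [t=129, t=250] → before → no.
V [t=198, t=487] → before → no.
W [t=9, t=411] → before → no.
Z [t=376, t=436] → before → no.
Result: A, B, G, P, S.

A, B, G, P, S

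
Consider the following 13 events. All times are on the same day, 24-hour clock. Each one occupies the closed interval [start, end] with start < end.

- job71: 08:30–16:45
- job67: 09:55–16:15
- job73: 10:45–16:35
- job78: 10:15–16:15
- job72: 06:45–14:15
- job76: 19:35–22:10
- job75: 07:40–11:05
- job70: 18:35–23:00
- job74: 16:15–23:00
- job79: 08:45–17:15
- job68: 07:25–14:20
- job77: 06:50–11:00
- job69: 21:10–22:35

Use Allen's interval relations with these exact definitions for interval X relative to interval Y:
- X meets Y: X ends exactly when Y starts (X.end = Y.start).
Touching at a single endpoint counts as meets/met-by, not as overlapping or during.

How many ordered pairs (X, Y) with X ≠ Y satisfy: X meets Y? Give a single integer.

Checking all 156 ordered pairs for relation 'meets'; matching pairs in alphabetical order:
(job67, job74): job67 meets job74 ✓
(job78, job74): job78 meets job74 ✓
Count: 2.

2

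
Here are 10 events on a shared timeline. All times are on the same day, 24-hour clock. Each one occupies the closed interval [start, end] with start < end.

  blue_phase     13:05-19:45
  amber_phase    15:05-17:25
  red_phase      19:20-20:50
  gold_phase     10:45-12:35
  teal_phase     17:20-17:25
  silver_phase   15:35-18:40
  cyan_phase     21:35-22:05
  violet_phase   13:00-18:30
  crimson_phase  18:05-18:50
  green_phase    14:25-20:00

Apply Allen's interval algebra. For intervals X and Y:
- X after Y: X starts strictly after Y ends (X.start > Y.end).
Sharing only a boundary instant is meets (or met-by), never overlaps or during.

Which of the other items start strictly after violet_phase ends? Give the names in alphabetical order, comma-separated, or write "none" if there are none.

Target violet_phase = [13:00, 18:30].
amber_phase [15:05, 17:25] → during → no.
blue_phase [13:05, 19:45] → overlapped-by → no.
crimson_phase [18:05, 18:50] → overlapped-by → no.
cyan_phase [21:35, 22:05] → after → yes.
gold_phase [10:45, 12:35] → before → no.
green_phase [14:25, 20:00] → overlapped-by → no.
red_phase [19:20, 20:50] → after → yes.
silver_phase [15:35, 18:40] → overlapped-by → no.
teal_phase [17:20, 17:25] → during → no.
Result: cyan_phase, red_phase.

cyan_phase, red_phase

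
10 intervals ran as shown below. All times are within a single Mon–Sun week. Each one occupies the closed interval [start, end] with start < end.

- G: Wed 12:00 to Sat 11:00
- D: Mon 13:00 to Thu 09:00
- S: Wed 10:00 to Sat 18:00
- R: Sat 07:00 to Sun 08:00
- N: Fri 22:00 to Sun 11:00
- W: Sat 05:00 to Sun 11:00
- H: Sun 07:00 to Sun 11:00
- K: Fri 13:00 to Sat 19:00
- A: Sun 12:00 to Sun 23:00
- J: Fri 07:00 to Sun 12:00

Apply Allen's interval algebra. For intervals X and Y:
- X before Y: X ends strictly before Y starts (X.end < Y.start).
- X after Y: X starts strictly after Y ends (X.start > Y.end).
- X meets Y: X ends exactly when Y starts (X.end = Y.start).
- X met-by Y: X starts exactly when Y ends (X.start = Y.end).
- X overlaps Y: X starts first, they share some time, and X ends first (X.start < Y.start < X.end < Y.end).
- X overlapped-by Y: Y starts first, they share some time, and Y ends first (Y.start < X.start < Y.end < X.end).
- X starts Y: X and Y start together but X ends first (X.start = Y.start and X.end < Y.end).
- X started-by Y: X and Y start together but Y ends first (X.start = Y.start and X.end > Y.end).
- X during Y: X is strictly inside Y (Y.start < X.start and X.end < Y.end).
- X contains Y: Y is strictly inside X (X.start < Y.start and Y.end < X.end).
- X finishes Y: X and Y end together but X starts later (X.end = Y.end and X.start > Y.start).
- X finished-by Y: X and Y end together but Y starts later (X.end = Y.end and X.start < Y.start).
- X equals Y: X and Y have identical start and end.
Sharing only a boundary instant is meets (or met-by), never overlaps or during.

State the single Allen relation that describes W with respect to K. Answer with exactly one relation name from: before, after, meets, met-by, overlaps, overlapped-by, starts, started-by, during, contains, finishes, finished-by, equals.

overlapped-by

W = [Sat 05:00, Sun 11:00]; K = [Fri 13:00, Sat 19:00].
Compare endpoints: W.start > K.start, W.start < K.end, W.end > K.start, W.end > K.end.
That pattern is 'overlapped-by'.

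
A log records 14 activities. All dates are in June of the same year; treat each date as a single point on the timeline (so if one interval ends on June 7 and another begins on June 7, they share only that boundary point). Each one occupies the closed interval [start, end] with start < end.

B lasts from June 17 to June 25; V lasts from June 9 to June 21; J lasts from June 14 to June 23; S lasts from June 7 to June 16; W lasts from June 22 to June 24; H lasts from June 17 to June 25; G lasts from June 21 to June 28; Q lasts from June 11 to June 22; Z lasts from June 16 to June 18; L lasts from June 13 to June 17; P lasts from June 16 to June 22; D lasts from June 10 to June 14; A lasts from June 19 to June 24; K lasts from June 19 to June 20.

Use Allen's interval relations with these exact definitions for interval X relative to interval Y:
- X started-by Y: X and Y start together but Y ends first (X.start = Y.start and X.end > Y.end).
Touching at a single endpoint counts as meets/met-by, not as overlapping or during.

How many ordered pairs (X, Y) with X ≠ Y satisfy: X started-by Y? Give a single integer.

Checking all 182 ordered pairs for relation 'started-by'; matching pairs in alphabetical order:
(A, K): A started-by K ✓
(P, Z): P started-by Z ✓
Count: 2.

2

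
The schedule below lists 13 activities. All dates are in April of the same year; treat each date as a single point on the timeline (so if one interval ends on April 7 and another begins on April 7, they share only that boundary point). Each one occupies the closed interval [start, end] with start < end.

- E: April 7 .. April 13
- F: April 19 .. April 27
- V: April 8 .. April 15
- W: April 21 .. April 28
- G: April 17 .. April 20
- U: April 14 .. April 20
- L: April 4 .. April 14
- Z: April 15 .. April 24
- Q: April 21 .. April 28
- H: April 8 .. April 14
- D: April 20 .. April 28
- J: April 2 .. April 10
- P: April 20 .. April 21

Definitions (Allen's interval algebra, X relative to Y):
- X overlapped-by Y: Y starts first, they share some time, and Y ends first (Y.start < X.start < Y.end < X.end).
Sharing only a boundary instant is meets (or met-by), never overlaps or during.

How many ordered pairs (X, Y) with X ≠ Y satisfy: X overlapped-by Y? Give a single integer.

Checking all 156 ordered pairs for relation 'overlapped-by'; matching pairs in alphabetical order:
(D, F): D overlapped-by F ✓
(D, Z): D overlapped-by Z ✓
(E, J): E overlapped-by J ✓
(F, G): F overlapped-by G ✓
(F, U): F overlapped-by U ✓
(F, Z): F overlapped-by Z ✓
(H, E): H overlapped-by E ✓
(H, J): H overlapped-by J ✓
(L, J): L overlapped-by J ✓
(Q, F): Q overlapped-by F ✓
(Q, Z): Q overlapped-by Z ✓
(U, V): U overlapped-by V ✓
(V, E): V overlapped-by E ✓
(V, J): V overlapped-by J ✓
(V, L): V overlapped-by L ✓
(W, F): W overlapped-by F ✓
(W, Z): W overlapped-by Z ✓
(Z, U): Z overlapped-by U ✓
Count: 18.

18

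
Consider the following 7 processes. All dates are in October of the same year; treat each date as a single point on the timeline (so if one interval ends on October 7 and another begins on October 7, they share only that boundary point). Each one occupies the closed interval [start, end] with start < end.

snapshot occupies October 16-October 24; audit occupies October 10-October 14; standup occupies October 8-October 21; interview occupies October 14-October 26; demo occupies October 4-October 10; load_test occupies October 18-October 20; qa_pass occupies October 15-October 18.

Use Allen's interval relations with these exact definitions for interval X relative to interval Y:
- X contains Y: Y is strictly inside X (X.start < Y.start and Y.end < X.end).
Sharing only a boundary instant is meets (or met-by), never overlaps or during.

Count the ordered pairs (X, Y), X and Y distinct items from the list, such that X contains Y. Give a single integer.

7

Checking all 42 ordered pairs for relation 'contains'; matching pairs in alphabetical order:
(interview, load_test): interview contains load_test ✓
(interview, qa_pass): interview contains qa_pass ✓
(interview, snapshot): interview contains snapshot ✓
(snapshot, load_test): snapshot contains load_test ✓
(standup, audit): standup contains audit ✓
(standup, load_test): standup contains load_test ✓
(standup, qa_pass): standup contains qa_pass ✓
Count: 7.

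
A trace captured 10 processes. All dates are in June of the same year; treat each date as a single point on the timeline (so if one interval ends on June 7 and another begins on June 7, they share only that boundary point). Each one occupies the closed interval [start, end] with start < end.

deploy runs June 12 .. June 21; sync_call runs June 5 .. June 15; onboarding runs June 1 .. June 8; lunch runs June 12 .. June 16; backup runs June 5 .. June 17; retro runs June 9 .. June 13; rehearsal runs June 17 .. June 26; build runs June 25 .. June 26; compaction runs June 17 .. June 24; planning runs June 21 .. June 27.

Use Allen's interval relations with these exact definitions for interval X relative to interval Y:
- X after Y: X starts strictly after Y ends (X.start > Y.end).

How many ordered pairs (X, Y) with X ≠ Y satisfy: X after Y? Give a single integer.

Checking all 90 ordered pairs for relation 'after'; matching pairs in alphabetical order:
(build, backup): build after backup ✓
(build, compaction): build after compaction ✓
(build, deploy): build after deploy ✓
(build, lunch): build after lunch ✓
(build, onboarding): build after onboarding ✓
(build, retro): build after retro ✓
(build, sync_call): build after sync_call ✓
(compaction, lunch): compaction after lunch ✓
(compaction, onboarding): compaction after onboarding ✓
(compaction, retro): compaction after retro ✓
(compaction, sync_call): compaction after sync_call ✓
(deploy, onboarding): deploy after onboarding ✓
(lunch, onboarding): lunch after onboarding ✓
(planning, backup): planning after backup ✓
(planning, lunch): planning after lunch ✓
(planning, onboarding): planning after onboarding ✓
(planning, retro): planning after retro ✓
(planning, sync_call): planning after sync_call ✓
(rehearsal, lunch): rehearsal after lunch ✓
(rehearsal, onboarding): rehearsal after onboarding ✓
(rehearsal, retro): rehearsal after retro ✓
(rehearsal, sync_call): rehearsal after sync_call ✓
(retro, onboarding): retro after onboarding ✓
Count: 23.

23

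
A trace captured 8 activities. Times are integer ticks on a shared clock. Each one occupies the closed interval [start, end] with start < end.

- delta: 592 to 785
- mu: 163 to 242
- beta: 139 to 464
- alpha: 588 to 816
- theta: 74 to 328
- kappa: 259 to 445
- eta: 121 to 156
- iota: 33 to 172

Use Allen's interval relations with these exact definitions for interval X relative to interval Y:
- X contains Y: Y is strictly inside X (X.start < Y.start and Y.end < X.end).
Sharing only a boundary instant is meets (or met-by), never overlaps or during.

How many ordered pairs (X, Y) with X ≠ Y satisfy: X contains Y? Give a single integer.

6

Checking all 56 ordered pairs for relation 'contains'; matching pairs in alphabetical order:
(alpha, delta): alpha contains delta ✓
(beta, kappa): beta contains kappa ✓
(beta, mu): beta contains mu ✓
(iota, eta): iota contains eta ✓
(theta, eta): theta contains eta ✓
(theta, mu): theta contains mu ✓
Count: 6.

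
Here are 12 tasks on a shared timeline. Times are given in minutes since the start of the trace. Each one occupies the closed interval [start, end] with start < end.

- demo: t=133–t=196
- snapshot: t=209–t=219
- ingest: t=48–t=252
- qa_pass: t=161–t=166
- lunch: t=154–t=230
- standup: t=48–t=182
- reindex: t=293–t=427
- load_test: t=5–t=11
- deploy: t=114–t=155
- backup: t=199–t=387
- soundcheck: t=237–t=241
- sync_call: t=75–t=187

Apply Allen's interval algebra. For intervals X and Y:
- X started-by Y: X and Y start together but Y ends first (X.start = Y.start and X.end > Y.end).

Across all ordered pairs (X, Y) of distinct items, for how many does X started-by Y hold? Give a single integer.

Checking all 132 ordered pairs for relation 'started-by'; matching pairs in alphabetical order:
(ingest, standup): ingest started-by standup ✓
Count: 1.

1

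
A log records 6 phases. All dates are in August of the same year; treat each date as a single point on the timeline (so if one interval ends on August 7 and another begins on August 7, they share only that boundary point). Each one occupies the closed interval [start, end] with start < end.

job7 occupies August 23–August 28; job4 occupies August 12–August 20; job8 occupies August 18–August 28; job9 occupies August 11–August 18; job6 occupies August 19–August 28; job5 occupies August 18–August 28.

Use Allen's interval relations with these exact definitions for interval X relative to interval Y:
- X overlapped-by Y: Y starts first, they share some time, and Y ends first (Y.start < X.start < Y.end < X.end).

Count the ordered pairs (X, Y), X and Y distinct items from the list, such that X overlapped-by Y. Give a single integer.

4

Checking all 30 ordered pairs for relation 'overlapped-by'; matching pairs in alphabetical order:
(job4, job9): job4 overlapped-by job9 ✓
(job5, job4): job5 overlapped-by job4 ✓
(job6, job4): job6 overlapped-by job4 ✓
(job8, job4): job8 overlapped-by job4 ✓
Count: 4.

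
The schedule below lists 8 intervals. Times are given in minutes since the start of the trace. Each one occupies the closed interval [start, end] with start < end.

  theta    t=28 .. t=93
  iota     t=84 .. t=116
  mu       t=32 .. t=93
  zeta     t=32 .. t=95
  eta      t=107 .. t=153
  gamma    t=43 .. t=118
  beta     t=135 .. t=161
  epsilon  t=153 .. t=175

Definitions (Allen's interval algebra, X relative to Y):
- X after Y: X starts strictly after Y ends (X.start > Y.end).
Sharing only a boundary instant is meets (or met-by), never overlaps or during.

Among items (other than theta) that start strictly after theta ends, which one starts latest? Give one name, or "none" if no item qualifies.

Target theta = [t=28, t=93].
beta [t=135, t=161] → after → candidate.
epsilon [t=153, t=175] → after → candidate.
eta [t=107, t=153] → after → candidate.
gamma [t=43, t=118] → overlapped-by → excluded.
iota [t=84, t=116] → overlapped-by → excluded.
mu [t=32, t=93] → finishes → excluded.
zeta [t=32, t=95] → overlapped-by → excluded.
Among candidates, latest start is t=153 → epsilon.

epsilon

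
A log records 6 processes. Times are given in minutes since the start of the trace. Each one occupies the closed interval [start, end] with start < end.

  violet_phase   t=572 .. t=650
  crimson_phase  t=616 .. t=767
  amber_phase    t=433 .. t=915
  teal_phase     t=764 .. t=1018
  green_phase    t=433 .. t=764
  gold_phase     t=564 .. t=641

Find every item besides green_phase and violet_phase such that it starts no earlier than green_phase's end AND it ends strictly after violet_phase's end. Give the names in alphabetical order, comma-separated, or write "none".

teal_phase

Conditions: its start is no earlier than green_phase's end (X.start >= t=764) AND its end is strictly after violet_phase's end (X.end > t=650).
amber_phase: start t=433 >= t=764? ✗; end t=915 > t=650? ✓ → no.
crimson_phase: start t=616 >= t=764? ✗; end t=767 > t=650? ✓ → no.
gold_phase: start t=564 >= t=764? ✗; end t=641 > t=650? ✗ → no.
teal_phase: start t=764 >= t=764? ✓; end t=1018 > t=650? ✓ → yes.
Result: teal_phase.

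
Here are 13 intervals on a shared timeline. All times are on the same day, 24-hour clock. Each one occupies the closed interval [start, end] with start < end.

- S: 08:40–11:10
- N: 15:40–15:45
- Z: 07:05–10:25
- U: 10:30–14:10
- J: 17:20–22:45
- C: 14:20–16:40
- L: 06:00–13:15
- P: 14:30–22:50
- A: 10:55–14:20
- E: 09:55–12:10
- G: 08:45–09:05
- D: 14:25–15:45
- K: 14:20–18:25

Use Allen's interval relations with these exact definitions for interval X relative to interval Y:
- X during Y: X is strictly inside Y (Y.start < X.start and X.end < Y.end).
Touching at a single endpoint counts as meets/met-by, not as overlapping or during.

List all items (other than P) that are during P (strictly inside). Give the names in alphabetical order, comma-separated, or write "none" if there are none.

J, N

Target P = [14:30, 22:50].
A [10:55, 14:20] → before → no.
C [14:20, 16:40] → overlaps → no.
D [14:25, 15:45] → overlaps → no.
E [09:55, 12:10] → before → no.
G [08:45, 09:05] → before → no.
J [17:20, 22:45] → during → yes.
K [14:20, 18:25] → overlaps → no.
L [06:00, 13:15] → before → no.
N [15:40, 15:45] → during → yes.
S [08:40, 11:10] → before → no.
U [10:30, 14:10] → before → no.
Z [07:05, 10:25] → before → no.
Result: J, N.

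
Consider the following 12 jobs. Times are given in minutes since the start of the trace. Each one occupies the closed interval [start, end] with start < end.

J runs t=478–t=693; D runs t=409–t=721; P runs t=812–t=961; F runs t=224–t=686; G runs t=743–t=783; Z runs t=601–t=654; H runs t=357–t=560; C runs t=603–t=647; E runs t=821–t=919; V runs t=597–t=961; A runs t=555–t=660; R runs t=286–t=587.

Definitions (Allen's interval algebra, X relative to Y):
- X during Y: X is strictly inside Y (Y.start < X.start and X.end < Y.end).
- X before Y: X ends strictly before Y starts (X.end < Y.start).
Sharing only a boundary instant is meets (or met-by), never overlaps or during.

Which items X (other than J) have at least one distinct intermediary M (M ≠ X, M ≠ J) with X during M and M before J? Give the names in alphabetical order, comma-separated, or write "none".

none

Target J = [t=478, t=693].
Intermediaries M with M before J: none.
Union: none.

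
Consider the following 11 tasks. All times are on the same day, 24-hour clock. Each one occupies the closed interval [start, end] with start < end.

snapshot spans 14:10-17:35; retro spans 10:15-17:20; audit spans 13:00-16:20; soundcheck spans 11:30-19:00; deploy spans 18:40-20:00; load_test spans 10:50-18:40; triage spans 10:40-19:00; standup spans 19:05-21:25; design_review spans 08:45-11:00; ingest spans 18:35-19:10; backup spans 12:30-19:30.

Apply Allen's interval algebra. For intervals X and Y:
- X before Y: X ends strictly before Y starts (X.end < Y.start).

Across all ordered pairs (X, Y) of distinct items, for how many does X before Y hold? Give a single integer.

Checking all 110 ordered pairs for relation 'before'; matching pairs in alphabetical order:
(audit, deploy): audit before deploy ✓
(audit, ingest): audit before ingest ✓
(audit, standup): audit before standup ✓
(design_review, audit): design_review before audit ✓
(design_review, backup): design_review before backup ✓
(design_review, deploy): design_review before deploy ✓
(design_review, ingest): design_review before ingest ✓
(design_review, snapshot): design_review before snapshot ✓
(design_review, soundcheck): design_review before soundcheck ✓
(design_review, standup): design_review before standup ✓
(load_test, standup): load_test before standup ✓
(retro, deploy): retro before deploy ✓
(retro, ingest): retro before ingest ✓
(retro, standup): retro before standup ✓
(snapshot, deploy): snapshot before deploy ✓
(snapshot, ingest): snapshot before ingest ✓
(snapshot, standup): snapshot before standup ✓
(soundcheck, standup): soundcheck before standup ✓
(triage, standup): triage before standup ✓
Count: 19.

19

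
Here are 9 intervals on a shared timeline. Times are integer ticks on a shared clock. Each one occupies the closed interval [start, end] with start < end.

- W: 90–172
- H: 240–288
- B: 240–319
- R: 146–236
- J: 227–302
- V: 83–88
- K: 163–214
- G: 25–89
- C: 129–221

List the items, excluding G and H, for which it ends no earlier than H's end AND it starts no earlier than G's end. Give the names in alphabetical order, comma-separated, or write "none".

B, J

Conditions: its end is no earlier than H's end (X.end >= 288) AND its start is no earlier than G's end (X.start >= 89).
B: end 319 >= 288? ✓; start 240 >= 89? ✓ → yes.
C: end 221 >= 288? ✗; start 129 >= 89? ✓ → no.
J: end 302 >= 288? ✓; start 227 >= 89? ✓ → yes.
K: end 214 >= 288? ✗; start 163 >= 89? ✓ → no.
R: end 236 >= 288? ✗; start 146 >= 89? ✓ → no.
V: end 88 >= 288? ✗; start 83 >= 89? ✗ → no.
W: end 172 >= 288? ✗; start 90 >= 89? ✓ → no.
Result: B, J.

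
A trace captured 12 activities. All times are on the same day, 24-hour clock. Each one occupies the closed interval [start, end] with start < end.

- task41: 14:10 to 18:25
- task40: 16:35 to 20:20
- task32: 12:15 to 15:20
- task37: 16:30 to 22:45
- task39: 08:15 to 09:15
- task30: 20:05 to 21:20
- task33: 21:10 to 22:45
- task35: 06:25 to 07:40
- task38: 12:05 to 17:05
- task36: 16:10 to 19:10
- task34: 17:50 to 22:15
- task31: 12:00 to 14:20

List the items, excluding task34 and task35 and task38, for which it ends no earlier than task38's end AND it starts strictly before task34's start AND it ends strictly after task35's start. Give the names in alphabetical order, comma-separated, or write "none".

Conditions: its end is no earlier than task38's end (X.end >= 17:05) AND its start is strictly before task34's start (X.start < 17:50) AND its end is strictly after task35's start (X.end > 06:25).
task30: end 21:20 >= 17:05? ✓; start 20:05 < 17:50? ✗; end 21:20 > 06:25? ✓ → no.
task31: end 14:20 >= 17:05? ✗; start 12:00 < 17:50? ✓; end 14:20 > 06:25? ✓ → no.
task32: end 15:20 >= 17:05? ✗; start 12:15 < 17:50? ✓; end 15:20 > 06:25? ✓ → no.
task33: end 22:45 >= 17:05? ✓; start 21:10 < 17:50? ✗; end 22:45 > 06:25? ✓ → no.
task36: end 19:10 >= 17:05? ✓; start 16:10 < 17:50? ✓; end 19:10 > 06:25? ✓ → yes.
task37: end 22:45 >= 17:05? ✓; start 16:30 < 17:50? ✓; end 22:45 > 06:25? ✓ → yes.
task39: end 09:15 >= 17:05? ✗; start 08:15 < 17:50? ✓; end 09:15 > 06:25? ✓ → no.
task40: end 20:20 >= 17:05? ✓; start 16:35 < 17:50? ✓; end 20:20 > 06:25? ✓ → yes.
task41: end 18:25 >= 17:05? ✓; start 14:10 < 17:50? ✓; end 18:25 > 06:25? ✓ → yes.
Result: task36, task37, task40, task41.

task36, task37, task40, task41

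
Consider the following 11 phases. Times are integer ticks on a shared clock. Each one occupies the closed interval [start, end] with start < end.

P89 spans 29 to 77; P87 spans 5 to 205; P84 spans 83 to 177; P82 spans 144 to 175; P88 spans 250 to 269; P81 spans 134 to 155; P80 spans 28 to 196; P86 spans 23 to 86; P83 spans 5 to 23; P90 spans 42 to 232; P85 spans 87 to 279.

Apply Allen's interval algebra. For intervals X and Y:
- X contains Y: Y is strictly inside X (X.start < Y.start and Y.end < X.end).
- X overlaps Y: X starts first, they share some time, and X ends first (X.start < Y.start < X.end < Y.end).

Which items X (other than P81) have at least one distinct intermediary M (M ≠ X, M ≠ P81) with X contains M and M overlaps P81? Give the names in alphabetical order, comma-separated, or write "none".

Target P81 = [134, 155].
Intermediaries M with M overlaps P81: none.
Union: none.

none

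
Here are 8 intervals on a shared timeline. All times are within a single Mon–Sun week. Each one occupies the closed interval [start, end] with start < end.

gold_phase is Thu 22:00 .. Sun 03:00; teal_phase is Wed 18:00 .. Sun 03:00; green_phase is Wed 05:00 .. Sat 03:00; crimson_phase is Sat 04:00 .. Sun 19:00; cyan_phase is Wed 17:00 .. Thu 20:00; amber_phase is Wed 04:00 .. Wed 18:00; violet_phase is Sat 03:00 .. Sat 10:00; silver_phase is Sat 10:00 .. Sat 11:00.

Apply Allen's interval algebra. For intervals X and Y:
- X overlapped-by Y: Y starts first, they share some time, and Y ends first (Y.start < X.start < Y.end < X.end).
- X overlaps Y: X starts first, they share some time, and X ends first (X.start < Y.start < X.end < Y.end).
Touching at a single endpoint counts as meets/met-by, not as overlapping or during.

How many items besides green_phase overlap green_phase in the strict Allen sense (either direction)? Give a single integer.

Target green_phase = [Wed 05:00, Sat 03:00].
amber_phase [Wed 04:00, Wed 18:00] → overlaps → counts.
crimson_phase [Sat 04:00, Sun 19:00] → after → no.
cyan_phase [Wed 17:00, Thu 20:00] → during → no.
gold_phase [Thu 22:00, Sun 03:00] → overlapped-by → counts.
silver_phase [Sat 10:00, Sat 11:00] → after → no.
teal_phase [Wed 18:00, Sun 03:00] → overlapped-by → counts.
violet_phase [Sat 03:00, Sat 10:00] → met-by → no.
Total: 3.

3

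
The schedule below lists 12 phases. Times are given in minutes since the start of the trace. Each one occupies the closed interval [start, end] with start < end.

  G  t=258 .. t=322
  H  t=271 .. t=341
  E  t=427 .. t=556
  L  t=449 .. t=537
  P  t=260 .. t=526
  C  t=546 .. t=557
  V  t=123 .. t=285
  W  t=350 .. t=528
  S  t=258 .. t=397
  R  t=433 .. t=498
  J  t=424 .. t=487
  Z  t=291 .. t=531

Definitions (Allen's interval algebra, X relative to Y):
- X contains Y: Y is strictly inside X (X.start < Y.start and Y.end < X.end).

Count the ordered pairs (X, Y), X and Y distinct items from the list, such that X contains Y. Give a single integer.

Checking all 132 ordered pairs for relation 'contains'; matching pairs in alphabetical order:
(E, L): E contains L ✓
(E, R): E contains R ✓
(P, H): P contains H ✓
(P, J): P contains J ✓
(P, R): P contains R ✓
(S, H): S contains H ✓
(W, J): W contains J ✓
(W, R): W contains R ✓
(Z, J): Z contains J ✓
(Z, R): Z contains R ✓
(Z, W): Z contains W ✓
Count: 11.

11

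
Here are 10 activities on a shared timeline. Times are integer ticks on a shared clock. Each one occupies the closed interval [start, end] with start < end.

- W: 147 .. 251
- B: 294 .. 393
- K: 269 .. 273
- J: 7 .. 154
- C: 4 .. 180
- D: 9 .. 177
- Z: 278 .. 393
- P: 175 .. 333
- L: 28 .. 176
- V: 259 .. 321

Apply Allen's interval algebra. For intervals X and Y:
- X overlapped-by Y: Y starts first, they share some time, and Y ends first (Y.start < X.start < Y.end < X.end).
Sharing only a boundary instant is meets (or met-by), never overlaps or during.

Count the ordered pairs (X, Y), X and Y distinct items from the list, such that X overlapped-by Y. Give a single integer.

14

Checking all 90 ordered pairs for relation 'overlapped-by'; matching pairs in alphabetical order:
(B, P): B overlapped-by P ✓
(B, V): B overlapped-by V ✓
(D, J): D overlapped-by J ✓
(L, J): L overlapped-by J ✓
(P, C): P overlapped-by C ✓
(P, D): P overlapped-by D ✓
(P, L): P overlapped-by L ✓
(P, W): P overlapped-by W ✓
(W, C): W overlapped-by C ✓
(W, D): W overlapped-by D ✓
(W, J): W overlapped-by J ✓
(W, L): W overlapped-by L ✓
(Z, P): Z overlapped-by P ✓
(Z, V): Z overlapped-by V ✓
Count: 14.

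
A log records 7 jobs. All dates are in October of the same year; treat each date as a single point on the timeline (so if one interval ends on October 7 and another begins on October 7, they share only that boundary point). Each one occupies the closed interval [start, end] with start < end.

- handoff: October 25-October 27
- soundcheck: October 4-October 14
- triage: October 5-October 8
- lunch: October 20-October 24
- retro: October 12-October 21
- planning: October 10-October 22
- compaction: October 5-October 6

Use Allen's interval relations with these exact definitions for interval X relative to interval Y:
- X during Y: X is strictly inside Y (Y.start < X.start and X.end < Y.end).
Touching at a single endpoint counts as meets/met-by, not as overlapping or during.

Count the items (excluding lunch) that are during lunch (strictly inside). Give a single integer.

Target lunch = [October 20, October 24].
compaction [October 5, October 6] → before → no.
handoff [October 25, October 27] → after → no.
planning [October 10, October 22] → overlaps → no.
retro [October 12, October 21] → overlaps → no.
soundcheck [October 4, October 14] → before → no.
triage [October 5, October 8] → before → no.
Total: 0.

0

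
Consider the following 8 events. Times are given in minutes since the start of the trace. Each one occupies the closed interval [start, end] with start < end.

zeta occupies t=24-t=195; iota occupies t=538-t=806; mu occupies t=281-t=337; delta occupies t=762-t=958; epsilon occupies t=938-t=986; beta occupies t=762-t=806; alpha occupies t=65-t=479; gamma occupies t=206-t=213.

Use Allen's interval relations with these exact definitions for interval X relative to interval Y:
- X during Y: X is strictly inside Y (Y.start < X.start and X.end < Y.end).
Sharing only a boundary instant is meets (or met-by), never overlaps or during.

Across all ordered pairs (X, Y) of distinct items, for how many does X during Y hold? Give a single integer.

2

Checking all 56 ordered pairs for relation 'during'; matching pairs in alphabetical order:
(gamma, alpha): gamma during alpha ✓
(mu, alpha): mu during alpha ✓
Count: 2.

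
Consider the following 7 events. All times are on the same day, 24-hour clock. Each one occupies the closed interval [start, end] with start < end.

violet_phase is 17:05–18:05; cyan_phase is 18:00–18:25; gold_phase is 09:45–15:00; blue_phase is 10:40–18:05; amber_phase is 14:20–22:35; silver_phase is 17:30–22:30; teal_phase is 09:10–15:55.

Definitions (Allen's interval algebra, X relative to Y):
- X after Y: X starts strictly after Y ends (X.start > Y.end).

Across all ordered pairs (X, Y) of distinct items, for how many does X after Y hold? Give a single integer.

6

Checking all 42 ordered pairs for relation 'after'; matching pairs in alphabetical order:
(cyan_phase, gold_phase): cyan_phase after gold_phase ✓
(cyan_phase, teal_phase): cyan_phase after teal_phase ✓
(silver_phase, gold_phase): silver_phase after gold_phase ✓
(silver_phase, teal_phase): silver_phase after teal_phase ✓
(violet_phase, gold_phase): violet_phase after gold_phase ✓
(violet_phase, teal_phase): violet_phase after teal_phase ✓
Count: 6.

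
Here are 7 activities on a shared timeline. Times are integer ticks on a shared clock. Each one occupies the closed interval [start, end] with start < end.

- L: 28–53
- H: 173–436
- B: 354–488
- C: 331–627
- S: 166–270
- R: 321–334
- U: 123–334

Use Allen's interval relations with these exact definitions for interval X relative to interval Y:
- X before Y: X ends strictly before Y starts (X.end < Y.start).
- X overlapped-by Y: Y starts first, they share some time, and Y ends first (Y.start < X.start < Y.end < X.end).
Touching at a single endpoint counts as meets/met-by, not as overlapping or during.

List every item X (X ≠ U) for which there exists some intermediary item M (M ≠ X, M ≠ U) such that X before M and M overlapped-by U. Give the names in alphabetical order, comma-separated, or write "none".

L, S

Target U = [123, 334].
Intermediaries M with M overlapped-by U: C, H.
Via C — items with X before C: L, S.
Via H — items with X before H: L.
Union: L, S.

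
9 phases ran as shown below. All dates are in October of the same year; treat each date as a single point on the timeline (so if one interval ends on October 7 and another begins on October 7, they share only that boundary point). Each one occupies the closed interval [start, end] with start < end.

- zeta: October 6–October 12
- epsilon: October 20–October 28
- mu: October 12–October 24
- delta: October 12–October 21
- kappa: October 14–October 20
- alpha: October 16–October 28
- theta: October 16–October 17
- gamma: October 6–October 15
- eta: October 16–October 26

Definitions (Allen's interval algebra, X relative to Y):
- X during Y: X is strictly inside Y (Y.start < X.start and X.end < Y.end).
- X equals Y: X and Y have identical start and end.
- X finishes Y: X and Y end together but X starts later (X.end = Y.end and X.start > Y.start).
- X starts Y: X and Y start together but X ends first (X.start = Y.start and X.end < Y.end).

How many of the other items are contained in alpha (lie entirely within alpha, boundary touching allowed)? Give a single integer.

Target alpha = [October 16, October 28].
delta [October 12, October 21] → overlaps → no.
epsilon [October 20, October 28] → finishes → counts.
eta [October 16, October 26] → starts → counts.
gamma [October 6, October 15] → before → no.
kappa [October 14, October 20] → overlaps → no.
mu [October 12, October 24] → overlaps → no.
theta [October 16, October 17] → starts → counts.
zeta [October 6, October 12] → before → no.
Total: 3.

3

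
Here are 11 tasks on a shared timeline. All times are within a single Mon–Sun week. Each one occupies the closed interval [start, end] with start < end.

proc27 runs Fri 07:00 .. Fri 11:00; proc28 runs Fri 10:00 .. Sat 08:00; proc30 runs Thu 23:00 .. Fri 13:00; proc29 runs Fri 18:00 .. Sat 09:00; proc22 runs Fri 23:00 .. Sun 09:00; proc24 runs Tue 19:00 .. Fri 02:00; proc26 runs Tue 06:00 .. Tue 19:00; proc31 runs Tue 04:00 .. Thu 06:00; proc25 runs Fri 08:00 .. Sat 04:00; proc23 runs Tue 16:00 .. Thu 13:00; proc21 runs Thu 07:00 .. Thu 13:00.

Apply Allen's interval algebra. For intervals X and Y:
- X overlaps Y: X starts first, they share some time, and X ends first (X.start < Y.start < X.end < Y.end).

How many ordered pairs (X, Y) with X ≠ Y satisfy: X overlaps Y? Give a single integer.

15

Checking all 110 ordered pairs for relation 'overlaps'; matching pairs in alphabetical order:
(proc23, proc24): proc23 overlaps proc24 ✓
(proc24, proc30): proc24 overlaps proc30 ✓
(proc25, proc22): proc25 overlaps proc22 ✓
(proc25, proc28): proc25 overlaps proc28 ✓
(proc25, proc29): proc25 overlaps proc29 ✓
(proc26, proc23): proc26 overlaps proc23 ✓
(proc27, proc25): proc27 overlaps proc25 ✓
(proc27, proc28): proc27 overlaps proc28 ✓
(proc28, proc22): proc28 overlaps proc22 ✓
(proc28, proc29): proc28 overlaps proc29 ✓
(proc29, proc22): proc29 overlaps proc22 ✓
(proc30, proc25): proc30 overlaps proc25 ✓
(proc30, proc28): proc30 overlaps proc28 ✓
(proc31, proc23): proc31 overlaps proc23 ✓
(proc31, proc24): proc31 overlaps proc24 ✓
Count: 15.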